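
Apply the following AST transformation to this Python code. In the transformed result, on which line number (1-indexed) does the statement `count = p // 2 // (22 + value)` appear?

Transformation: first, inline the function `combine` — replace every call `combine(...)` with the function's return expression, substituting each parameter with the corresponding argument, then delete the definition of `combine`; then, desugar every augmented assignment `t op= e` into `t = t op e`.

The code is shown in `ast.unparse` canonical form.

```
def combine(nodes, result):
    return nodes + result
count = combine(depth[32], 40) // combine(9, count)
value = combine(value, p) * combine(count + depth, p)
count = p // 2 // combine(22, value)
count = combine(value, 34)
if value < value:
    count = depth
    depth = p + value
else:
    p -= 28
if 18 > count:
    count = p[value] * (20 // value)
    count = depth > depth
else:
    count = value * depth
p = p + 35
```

Transformed code:
count = (depth[32] + 40) // (9 + count)
value = (value + p) * (count + depth + p)
count = p // 2 // (22 + value)
count = value + 34
if value < value:
    count = depth
    depth = p + value
else:
    p = p - 28
if 18 > count:
    count = p[value] * (20 // value)
    count = depth > depth
else:
    count = value * depth
p = p + 35

3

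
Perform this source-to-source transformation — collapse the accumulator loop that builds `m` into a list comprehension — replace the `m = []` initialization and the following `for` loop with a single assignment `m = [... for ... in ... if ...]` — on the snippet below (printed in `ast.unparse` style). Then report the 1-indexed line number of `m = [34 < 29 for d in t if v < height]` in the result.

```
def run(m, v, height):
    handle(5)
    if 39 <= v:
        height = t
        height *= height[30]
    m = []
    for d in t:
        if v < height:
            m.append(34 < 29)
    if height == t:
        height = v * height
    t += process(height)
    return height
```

6

Transformed code:
def run(m, v, height):
    handle(5)
    if 39 <= v:
        height = t
        height *= height[30]
    m = [34 < 29 for d in t if v < height]
    if height == t:
        height = v * height
    t += process(height)
    return height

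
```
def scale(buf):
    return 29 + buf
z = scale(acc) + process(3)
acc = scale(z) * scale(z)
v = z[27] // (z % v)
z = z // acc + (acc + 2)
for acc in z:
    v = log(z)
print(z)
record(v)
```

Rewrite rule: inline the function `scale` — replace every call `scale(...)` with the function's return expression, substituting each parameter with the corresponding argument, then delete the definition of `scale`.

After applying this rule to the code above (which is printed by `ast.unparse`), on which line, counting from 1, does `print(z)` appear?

7

Transformed code:
z = 29 + acc + process(3)
acc = (29 + z) * (29 + z)
v = z[27] // (z % v)
z = z // acc + (acc + 2)
for acc in z:
    v = log(z)
print(z)
record(v)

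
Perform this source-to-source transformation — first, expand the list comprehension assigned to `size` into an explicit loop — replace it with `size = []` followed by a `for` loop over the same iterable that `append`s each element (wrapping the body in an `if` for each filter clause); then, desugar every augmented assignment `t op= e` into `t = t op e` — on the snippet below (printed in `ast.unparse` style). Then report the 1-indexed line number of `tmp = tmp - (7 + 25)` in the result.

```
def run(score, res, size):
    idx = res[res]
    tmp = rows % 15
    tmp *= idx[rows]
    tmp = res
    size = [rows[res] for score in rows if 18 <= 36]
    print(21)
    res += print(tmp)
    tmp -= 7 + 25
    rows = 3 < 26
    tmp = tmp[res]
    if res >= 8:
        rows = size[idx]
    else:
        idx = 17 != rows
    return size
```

Transformed code:
def run(score, res, size):
    idx = res[res]
    tmp = rows % 15
    tmp = tmp * idx[rows]
    tmp = res
    size = []
    for score in rows:
        if 18 <= 36:
            size.append(rows[res])
    print(21)
    res = res + print(tmp)
    tmp = tmp - (7 + 25)
    rows = 3 < 26
    tmp = tmp[res]
    if res >= 8:
        rows = size[idx]
    else:
        idx = 17 != rows
    return size

12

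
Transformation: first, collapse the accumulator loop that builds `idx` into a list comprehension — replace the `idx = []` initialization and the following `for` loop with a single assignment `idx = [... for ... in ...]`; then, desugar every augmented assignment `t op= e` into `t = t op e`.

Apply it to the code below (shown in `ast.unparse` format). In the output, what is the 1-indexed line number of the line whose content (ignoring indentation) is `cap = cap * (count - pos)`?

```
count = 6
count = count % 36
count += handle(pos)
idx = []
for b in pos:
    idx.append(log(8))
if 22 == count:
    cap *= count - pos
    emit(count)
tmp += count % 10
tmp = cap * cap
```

6

Transformed code:
count = 6
count = count % 36
count = count + handle(pos)
idx = [log(8) for b in pos]
if 22 == count:
    cap = cap * (count - pos)
    emit(count)
tmp = tmp + count % 10
tmp = cap * cap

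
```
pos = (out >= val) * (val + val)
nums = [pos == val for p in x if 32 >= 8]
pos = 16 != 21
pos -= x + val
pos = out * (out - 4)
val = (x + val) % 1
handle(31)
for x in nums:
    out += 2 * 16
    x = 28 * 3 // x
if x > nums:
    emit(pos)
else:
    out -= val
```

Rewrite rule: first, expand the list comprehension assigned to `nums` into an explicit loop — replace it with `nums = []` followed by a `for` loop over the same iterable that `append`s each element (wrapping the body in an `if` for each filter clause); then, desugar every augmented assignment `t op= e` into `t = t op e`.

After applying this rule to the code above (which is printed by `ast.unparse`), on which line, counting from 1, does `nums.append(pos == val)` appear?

5

Transformed code:
pos = (out >= val) * (val + val)
nums = []
for p in x:
    if 32 >= 8:
        nums.append(pos == val)
pos = 16 != 21
pos = pos - (x + val)
pos = out * (out - 4)
val = (x + val) % 1
handle(31)
for x in nums:
    out = out + 2 * 16
    x = 28 * 3 // x
if x > nums:
    emit(pos)
else:
    out = out - val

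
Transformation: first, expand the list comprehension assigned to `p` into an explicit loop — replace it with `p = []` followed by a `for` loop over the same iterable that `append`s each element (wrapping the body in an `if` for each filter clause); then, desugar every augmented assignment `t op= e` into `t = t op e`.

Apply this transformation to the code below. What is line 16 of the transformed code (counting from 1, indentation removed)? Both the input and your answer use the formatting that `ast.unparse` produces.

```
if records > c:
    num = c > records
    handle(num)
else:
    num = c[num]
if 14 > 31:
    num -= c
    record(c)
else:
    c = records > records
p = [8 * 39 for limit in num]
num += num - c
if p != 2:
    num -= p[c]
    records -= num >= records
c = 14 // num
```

num = num - p[c]

Transformed code:
if records > c:
    num = c > records
    handle(num)
else:
    num = c[num]
if 14 > 31:
    num = num - c
    record(c)
else:
    c = records > records
p = []
for limit in num:
    p.append(8 * 39)
num = num + (num - c)
if p != 2:
    num = num - p[c]
    records = records - (num >= records)
c = 14 // num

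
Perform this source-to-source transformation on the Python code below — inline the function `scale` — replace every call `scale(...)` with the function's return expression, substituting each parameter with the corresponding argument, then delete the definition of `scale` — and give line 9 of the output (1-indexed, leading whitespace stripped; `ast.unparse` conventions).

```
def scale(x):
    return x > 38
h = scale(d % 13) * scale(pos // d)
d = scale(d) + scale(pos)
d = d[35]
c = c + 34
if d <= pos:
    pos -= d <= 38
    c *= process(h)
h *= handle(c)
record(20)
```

record(20)

Transformed code:
h = (d % 13 > 38) * (pos // d > 38)
d = (d > 38) + (pos > 38)
d = d[35]
c = c + 34
if d <= pos:
    pos -= d <= 38
    c *= process(h)
h *= handle(c)
record(20)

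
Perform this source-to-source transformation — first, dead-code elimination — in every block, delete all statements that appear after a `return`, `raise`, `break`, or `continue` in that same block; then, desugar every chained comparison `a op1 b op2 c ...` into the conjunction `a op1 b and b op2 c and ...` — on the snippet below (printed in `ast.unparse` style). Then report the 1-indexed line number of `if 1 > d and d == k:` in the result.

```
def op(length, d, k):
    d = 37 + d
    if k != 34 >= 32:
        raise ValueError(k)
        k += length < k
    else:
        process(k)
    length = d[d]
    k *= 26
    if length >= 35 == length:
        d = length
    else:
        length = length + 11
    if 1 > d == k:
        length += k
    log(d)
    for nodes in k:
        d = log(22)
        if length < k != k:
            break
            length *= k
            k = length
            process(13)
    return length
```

13

Transformed code:
def op(length, d, k):
    d = 37 + d
    if k != 34 and 34 >= 32:
        raise ValueError(k)
    else:
        process(k)
    length = d[d]
    k *= 26
    if length >= 35 and 35 == length:
        d = length
    else:
        length = length + 11
    if 1 > d and d == k:
        length += k
    log(d)
    for nodes in k:
        d = log(22)
        if length < k and k != k:
            break
    return length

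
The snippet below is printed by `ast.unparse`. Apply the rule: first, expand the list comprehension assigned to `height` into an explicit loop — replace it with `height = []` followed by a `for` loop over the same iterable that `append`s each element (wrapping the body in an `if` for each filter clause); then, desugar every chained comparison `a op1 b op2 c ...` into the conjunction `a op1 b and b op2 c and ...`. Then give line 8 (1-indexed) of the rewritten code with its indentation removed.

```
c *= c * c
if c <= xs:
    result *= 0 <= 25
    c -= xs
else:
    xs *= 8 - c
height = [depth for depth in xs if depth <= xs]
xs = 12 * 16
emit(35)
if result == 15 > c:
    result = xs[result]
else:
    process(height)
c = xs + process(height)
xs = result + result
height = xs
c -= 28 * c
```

Transformed code:
c *= c * c
if c <= xs:
    result *= 0 <= 25
    c -= xs
else:
    xs *= 8 - c
height = []
for depth in xs:
    if depth <= xs:
        height.append(depth)
xs = 12 * 16
emit(35)
if result == 15 and 15 > c:
    result = xs[result]
else:
    process(height)
c = xs + process(height)
xs = result + result
height = xs
c -= 28 * c

for depth in xs:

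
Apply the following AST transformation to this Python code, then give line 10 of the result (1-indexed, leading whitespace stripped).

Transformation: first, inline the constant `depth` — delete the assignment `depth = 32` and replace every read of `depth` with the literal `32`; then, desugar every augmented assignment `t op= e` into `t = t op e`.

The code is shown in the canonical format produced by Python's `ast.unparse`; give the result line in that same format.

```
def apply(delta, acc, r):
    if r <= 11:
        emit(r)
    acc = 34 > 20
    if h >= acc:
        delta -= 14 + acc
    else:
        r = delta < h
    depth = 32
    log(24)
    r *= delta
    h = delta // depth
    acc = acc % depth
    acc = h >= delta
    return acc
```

Transformed code:
def apply(delta, acc, r):
    if r <= 11:
        emit(r)
    acc = 34 > 20
    if h >= acc:
        delta = delta - (14 + acc)
    else:
        r = delta < h
    log(24)
    r = r * delta
    h = delta // 32
    acc = acc % 32
    acc = h >= delta
    return acc

r = r * delta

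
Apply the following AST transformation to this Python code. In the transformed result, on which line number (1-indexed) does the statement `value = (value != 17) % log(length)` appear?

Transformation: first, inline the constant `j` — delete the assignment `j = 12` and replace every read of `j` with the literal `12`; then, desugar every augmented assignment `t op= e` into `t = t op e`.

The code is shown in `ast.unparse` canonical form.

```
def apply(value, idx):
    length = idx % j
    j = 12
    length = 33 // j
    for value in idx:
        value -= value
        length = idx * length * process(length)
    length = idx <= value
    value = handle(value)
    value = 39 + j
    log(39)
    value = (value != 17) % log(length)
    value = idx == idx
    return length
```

11

Transformed code:
def apply(value, idx):
    length = idx % 12
    length = 33 // 12
    for value in idx:
        value = value - value
        length = idx * length * process(length)
    length = idx <= value
    value = handle(value)
    value = 39 + 12
    log(39)
    value = (value != 17) % log(length)
    value = idx == idx
    return length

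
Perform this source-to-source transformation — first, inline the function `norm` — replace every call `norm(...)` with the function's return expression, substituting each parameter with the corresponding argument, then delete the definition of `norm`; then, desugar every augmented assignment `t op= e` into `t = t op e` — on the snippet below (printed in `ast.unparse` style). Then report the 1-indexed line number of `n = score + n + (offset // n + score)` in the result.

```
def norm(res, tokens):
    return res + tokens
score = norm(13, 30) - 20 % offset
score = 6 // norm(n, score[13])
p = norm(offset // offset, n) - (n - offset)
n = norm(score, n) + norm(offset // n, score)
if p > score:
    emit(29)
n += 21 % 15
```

Transformed code:
score = 13 + 30 - 20 % offset
score = 6 // (n + score[13])
p = offset // offset + n - (n - offset)
n = score + n + (offset // n + score)
if p > score:
    emit(29)
n = n + 21 % 15

4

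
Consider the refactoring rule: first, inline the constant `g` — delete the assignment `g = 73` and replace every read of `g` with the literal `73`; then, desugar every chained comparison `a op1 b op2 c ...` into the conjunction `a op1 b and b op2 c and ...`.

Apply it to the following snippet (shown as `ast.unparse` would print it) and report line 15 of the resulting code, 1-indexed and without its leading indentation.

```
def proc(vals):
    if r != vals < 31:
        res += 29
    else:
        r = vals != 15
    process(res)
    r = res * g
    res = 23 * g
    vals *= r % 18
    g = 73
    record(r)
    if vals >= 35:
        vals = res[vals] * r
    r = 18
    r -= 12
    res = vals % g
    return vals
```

Transformed code:
def proc(vals):
    if r != vals and vals < 31:
        res += 29
    else:
        r = vals != 15
    process(res)
    r = res * 73
    res = 23 * 73
    vals *= r % 18
    record(r)
    if vals >= 35:
        vals = res[vals] * r
    r = 18
    r -= 12
    res = vals % 73
    return vals

res = vals % 73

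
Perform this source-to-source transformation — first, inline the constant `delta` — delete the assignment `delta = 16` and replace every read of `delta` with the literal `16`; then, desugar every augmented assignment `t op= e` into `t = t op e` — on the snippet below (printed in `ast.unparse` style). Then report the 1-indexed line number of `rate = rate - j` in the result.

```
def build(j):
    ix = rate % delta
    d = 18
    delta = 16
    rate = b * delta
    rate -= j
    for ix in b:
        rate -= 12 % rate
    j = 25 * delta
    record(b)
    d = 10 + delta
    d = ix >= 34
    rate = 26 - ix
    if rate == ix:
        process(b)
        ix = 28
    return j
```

5

Transformed code:
def build(j):
    ix = rate % 16
    d = 18
    rate = b * 16
    rate = rate - j
    for ix in b:
        rate = rate - 12 % rate
    j = 25 * 16
    record(b)
    d = 10 + 16
    d = ix >= 34
    rate = 26 - ix
    if rate == ix:
        process(b)
        ix = 28
    return j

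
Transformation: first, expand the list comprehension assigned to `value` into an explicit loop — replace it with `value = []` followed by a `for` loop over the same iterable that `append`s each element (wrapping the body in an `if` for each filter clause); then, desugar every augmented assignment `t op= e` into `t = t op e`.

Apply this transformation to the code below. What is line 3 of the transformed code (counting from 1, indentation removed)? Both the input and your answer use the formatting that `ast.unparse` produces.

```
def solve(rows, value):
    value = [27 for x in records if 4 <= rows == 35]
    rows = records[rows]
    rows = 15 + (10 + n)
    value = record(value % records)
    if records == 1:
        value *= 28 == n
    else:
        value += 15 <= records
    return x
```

for x in records:

Transformed code:
def solve(rows, value):
    value = []
    for x in records:
        if 4 <= rows == 35:
            value.append(27)
    rows = records[rows]
    rows = 15 + (10 + n)
    value = record(value % records)
    if records == 1:
        value = value * (28 == n)
    else:
        value = value + (15 <= records)
    return x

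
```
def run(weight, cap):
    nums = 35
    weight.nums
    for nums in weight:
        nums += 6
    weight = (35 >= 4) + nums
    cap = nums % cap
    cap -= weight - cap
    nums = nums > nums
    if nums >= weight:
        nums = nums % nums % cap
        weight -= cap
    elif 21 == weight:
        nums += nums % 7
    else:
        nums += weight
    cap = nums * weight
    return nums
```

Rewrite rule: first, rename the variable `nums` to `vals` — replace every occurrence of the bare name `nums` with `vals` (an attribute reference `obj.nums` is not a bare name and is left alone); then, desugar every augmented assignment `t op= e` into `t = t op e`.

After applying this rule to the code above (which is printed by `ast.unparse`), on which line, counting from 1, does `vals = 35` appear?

Transformed code:
def run(weight, cap):
    vals = 35
    weight.nums
    for vals in weight:
        vals = vals + 6
    weight = (35 >= 4) + vals
    cap = vals % cap
    cap = cap - (weight - cap)
    vals = vals > vals
    if vals >= weight:
        vals = vals % vals % cap
        weight = weight - cap
    elif 21 == weight:
        vals = vals + vals % 7
    else:
        vals = vals + weight
    cap = vals * weight
    return vals

2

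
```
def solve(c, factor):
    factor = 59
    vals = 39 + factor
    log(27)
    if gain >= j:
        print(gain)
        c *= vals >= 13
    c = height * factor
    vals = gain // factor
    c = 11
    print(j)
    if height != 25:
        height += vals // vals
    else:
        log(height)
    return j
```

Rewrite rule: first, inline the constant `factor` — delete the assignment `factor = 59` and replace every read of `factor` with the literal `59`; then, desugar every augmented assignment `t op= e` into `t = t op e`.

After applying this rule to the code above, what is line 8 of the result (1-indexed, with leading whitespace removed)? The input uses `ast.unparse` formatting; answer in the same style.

Transformed code:
def solve(c, factor):
    vals = 39 + 59
    log(27)
    if gain >= j:
        print(gain)
        c = c * (vals >= 13)
    c = height * 59
    vals = gain // 59
    c = 11
    print(j)
    if height != 25:
        height = height + vals // vals
    else:
        log(height)
    return j

vals = gain // 59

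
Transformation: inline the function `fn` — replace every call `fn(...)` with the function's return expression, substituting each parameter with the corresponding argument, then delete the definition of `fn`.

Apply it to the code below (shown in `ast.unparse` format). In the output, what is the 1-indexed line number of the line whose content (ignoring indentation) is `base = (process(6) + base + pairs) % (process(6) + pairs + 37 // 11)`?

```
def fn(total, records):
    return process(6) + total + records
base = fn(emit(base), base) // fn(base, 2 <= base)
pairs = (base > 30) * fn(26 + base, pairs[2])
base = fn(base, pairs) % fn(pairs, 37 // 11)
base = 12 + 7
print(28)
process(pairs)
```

Transformed code:
base = (process(6) + emit(base) + base) // (process(6) + base + (2 <= base))
pairs = (base > 30) * (process(6) + (26 + base) + pairs[2])
base = (process(6) + base + pairs) % (process(6) + pairs + 37 // 11)
base = 12 + 7
print(28)
process(pairs)

3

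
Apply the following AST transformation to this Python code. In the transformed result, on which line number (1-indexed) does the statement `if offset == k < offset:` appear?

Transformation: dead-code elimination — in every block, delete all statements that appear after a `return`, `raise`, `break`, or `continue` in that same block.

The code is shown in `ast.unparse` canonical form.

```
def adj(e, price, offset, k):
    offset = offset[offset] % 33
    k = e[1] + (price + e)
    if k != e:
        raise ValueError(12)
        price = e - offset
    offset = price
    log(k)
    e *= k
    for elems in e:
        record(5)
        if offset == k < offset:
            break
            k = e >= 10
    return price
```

11

Transformed code:
def adj(e, price, offset, k):
    offset = offset[offset] % 33
    k = e[1] + (price + e)
    if k != e:
        raise ValueError(12)
    offset = price
    log(k)
    e *= k
    for elems in e:
        record(5)
        if offset == k < offset:
            break
    return price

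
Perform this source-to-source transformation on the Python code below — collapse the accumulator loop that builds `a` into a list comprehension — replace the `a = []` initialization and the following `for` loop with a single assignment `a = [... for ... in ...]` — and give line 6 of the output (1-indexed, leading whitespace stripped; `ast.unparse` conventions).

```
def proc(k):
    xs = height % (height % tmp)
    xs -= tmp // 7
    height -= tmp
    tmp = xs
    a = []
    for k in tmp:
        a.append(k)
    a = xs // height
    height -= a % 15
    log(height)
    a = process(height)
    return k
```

a = [k for k in tmp]

Transformed code:
def proc(k):
    xs = height % (height % tmp)
    xs -= tmp // 7
    height -= tmp
    tmp = xs
    a = [k for k in tmp]
    a = xs // height
    height -= a % 15
    log(height)
    a = process(height)
    return k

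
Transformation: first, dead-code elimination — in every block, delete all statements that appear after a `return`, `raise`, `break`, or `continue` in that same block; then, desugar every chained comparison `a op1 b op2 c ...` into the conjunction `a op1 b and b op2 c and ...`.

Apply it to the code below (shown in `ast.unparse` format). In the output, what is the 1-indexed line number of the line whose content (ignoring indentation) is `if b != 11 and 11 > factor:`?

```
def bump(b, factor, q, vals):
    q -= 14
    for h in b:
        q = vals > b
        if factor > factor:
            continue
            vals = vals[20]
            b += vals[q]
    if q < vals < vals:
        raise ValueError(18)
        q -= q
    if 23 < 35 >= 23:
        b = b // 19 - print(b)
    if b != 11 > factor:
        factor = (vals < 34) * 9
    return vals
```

Transformed code:
def bump(b, factor, q, vals):
    q -= 14
    for h in b:
        q = vals > b
        if factor > factor:
            continue
    if q < vals and vals < vals:
        raise ValueError(18)
    if 23 < 35 and 35 >= 23:
        b = b // 19 - print(b)
    if b != 11 and 11 > factor:
        factor = (vals < 34) * 9
    return vals

11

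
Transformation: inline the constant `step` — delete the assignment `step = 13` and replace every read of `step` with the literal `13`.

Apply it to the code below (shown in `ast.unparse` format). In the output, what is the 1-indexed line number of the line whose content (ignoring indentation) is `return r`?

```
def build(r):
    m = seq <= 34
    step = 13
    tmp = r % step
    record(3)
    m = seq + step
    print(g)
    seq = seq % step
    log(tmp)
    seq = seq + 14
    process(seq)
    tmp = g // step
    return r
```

12

Transformed code:
def build(r):
    m = seq <= 34
    tmp = r % 13
    record(3)
    m = seq + 13
    print(g)
    seq = seq % 13
    log(tmp)
    seq = seq + 14
    process(seq)
    tmp = g // 13
    return r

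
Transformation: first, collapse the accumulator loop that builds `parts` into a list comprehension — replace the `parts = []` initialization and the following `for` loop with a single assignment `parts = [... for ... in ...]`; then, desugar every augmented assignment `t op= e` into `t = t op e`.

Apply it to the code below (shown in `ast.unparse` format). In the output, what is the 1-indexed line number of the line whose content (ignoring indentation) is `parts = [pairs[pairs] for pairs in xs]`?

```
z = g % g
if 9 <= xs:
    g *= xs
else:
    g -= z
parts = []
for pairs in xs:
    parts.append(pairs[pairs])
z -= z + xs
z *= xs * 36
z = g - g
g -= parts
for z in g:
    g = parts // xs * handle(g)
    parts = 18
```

Transformed code:
z = g % g
if 9 <= xs:
    g = g * xs
else:
    g = g - z
parts = [pairs[pairs] for pairs in xs]
z = z - (z + xs)
z = z * (xs * 36)
z = g - g
g = g - parts
for z in g:
    g = parts // xs * handle(g)
    parts = 18

6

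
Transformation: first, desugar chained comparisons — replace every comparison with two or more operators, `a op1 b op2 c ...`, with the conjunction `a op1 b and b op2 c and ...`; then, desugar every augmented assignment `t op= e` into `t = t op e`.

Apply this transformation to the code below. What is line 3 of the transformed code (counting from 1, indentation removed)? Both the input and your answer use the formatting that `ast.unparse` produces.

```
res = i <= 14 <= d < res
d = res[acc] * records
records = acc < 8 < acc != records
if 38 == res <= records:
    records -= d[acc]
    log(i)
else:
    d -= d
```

Transformed code:
res = i <= 14 and 14 <= d and (d < res)
d = res[acc] * records
records = acc < 8 and 8 < acc and (acc != records)
if 38 == res and res <= records:
    records = records - d[acc]
    log(i)
else:
    d = d - d

records = acc < 8 and 8 < acc and (acc != records)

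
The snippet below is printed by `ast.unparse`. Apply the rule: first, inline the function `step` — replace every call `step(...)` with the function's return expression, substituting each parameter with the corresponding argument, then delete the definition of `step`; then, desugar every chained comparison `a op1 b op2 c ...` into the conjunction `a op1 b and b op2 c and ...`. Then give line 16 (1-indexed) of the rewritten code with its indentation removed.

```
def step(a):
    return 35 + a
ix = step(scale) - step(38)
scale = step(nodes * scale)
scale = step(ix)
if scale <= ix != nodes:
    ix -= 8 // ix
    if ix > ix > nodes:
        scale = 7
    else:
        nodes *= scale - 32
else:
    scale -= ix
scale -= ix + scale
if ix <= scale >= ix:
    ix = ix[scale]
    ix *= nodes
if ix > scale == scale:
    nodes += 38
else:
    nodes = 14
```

Transformed code:
ix = 35 + scale - (35 + 38)
scale = 35 + nodes * scale
scale = 35 + ix
if scale <= ix and ix != nodes:
    ix -= 8 // ix
    if ix > ix and ix > nodes:
        scale = 7
    else:
        nodes *= scale - 32
else:
    scale -= ix
scale -= ix + scale
if ix <= scale and scale >= ix:
    ix = ix[scale]
    ix *= nodes
if ix > scale and scale == scale:
    nodes += 38
else:
    nodes = 14

if ix > scale and scale == scale:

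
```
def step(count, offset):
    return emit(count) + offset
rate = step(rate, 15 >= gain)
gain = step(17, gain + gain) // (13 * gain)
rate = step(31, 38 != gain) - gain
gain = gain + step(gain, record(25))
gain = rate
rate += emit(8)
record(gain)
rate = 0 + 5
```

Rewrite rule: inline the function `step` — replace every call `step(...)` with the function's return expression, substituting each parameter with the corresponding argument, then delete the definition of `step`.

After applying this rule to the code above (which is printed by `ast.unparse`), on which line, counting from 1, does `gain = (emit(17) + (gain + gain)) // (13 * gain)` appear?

2

Transformed code:
rate = emit(rate) + (15 >= gain)
gain = (emit(17) + (gain + gain)) // (13 * gain)
rate = emit(31) + (38 != gain) - gain
gain = gain + (emit(gain) + record(25))
gain = rate
rate += emit(8)
record(gain)
rate = 0 + 5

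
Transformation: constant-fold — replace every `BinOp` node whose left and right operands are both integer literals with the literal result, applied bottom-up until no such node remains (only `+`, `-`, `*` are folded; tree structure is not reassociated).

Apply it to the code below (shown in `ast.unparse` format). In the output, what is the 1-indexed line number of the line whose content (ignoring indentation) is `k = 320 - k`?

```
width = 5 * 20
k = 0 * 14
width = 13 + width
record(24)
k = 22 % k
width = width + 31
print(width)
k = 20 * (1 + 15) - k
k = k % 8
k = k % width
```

Transformed code:
width = 100
k = 0
width = 13 + width
record(24)
k = 22 % k
width = width + 31
print(width)
k = 320 - k
k = k % 8
k = k % width

8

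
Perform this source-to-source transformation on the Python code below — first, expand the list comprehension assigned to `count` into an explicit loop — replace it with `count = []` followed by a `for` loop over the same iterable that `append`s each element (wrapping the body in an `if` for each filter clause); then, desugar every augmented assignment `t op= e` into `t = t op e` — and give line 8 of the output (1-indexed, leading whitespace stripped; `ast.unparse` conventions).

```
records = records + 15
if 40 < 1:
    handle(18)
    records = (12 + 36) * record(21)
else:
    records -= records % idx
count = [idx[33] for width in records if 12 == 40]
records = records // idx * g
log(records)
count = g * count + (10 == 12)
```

Transformed code:
records = records + 15
if 40 < 1:
    handle(18)
    records = (12 + 36) * record(21)
else:
    records = records - records % idx
count = []
for width in records:
    if 12 == 40:
        count.append(idx[33])
records = records // idx * g
log(records)
count = g * count + (10 == 12)

for width in records:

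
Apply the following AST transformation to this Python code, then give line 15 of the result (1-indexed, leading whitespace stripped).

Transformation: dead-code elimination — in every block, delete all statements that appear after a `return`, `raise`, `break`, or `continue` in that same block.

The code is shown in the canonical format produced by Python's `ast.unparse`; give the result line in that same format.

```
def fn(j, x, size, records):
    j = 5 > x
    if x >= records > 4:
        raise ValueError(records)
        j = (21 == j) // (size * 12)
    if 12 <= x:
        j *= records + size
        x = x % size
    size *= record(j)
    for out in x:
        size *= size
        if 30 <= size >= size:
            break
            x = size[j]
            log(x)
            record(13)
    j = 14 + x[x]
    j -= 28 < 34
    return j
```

return j

Transformed code:
def fn(j, x, size, records):
    j = 5 > x
    if x >= records > 4:
        raise ValueError(records)
    if 12 <= x:
        j *= records + size
        x = x % size
    size *= record(j)
    for out in x:
        size *= size
        if 30 <= size >= size:
            break
    j = 14 + x[x]
    j -= 28 < 34
    return j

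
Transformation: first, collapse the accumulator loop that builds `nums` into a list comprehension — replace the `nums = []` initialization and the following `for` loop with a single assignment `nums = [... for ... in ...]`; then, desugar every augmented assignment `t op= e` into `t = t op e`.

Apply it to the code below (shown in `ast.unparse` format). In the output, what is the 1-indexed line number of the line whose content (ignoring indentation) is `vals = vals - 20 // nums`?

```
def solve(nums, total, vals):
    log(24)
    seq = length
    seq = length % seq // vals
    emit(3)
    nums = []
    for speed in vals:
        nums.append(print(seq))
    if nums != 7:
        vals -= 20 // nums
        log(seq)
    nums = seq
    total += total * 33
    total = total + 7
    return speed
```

8

Transformed code:
def solve(nums, total, vals):
    log(24)
    seq = length
    seq = length % seq // vals
    emit(3)
    nums = [print(seq) for speed in vals]
    if nums != 7:
        vals = vals - 20 // nums
        log(seq)
    nums = seq
    total = total + total * 33
    total = total + 7
    return speed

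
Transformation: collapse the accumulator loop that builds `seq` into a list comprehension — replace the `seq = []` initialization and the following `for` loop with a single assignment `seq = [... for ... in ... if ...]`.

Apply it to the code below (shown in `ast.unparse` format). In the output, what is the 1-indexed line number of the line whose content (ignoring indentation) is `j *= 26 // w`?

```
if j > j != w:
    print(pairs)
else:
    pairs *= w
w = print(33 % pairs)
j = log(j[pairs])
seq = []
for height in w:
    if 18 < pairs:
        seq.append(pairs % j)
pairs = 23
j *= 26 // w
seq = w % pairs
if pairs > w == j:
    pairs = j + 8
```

Transformed code:
if j > j != w:
    print(pairs)
else:
    pairs *= w
w = print(33 % pairs)
j = log(j[pairs])
seq = [pairs % j for height in w if 18 < pairs]
pairs = 23
j *= 26 // w
seq = w % pairs
if pairs > w == j:
    pairs = j + 8

9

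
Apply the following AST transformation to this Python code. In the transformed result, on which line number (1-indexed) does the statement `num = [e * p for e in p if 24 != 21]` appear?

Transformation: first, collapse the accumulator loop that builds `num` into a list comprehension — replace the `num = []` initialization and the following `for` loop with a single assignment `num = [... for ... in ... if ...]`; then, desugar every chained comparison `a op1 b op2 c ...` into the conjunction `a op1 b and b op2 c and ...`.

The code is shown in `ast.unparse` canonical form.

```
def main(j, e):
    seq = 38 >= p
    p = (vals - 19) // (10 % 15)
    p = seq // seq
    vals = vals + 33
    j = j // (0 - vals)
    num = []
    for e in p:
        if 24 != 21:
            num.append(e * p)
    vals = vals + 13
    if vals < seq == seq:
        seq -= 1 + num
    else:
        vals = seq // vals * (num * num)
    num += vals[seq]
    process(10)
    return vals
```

Transformed code:
def main(j, e):
    seq = 38 >= p
    p = (vals - 19) // (10 % 15)
    p = seq // seq
    vals = vals + 33
    j = j // (0 - vals)
    num = [e * p for e in p if 24 != 21]
    vals = vals + 13
    if vals < seq and seq == seq:
        seq -= 1 + num
    else:
        vals = seq // vals * (num * num)
    num += vals[seq]
    process(10)
    return vals

7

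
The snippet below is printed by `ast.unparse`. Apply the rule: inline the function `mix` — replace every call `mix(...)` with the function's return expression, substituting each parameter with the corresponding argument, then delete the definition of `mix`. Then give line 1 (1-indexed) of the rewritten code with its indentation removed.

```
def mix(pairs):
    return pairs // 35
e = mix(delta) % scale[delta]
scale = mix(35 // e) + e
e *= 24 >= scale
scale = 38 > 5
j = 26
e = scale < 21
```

Transformed code:
e = delta // 35 % scale[delta]
scale = 35 // e // 35 + e
e *= 24 >= scale
scale = 38 > 5
j = 26
e = scale < 21

e = delta // 35 % scale[delta]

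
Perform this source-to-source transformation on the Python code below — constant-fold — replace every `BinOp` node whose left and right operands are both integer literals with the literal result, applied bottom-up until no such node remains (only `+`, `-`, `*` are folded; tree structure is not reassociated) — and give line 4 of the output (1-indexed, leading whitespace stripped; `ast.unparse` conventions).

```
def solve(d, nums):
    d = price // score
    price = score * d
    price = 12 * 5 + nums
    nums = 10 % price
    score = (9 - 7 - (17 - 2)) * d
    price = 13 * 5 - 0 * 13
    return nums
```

price = 60 + nums

Transformed code:
def solve(d, nums):
    d = price // score
    price = score * d
    price = 60 + nums
    nums = 10 % price
    score = -13 * d
    price = 65
    return nums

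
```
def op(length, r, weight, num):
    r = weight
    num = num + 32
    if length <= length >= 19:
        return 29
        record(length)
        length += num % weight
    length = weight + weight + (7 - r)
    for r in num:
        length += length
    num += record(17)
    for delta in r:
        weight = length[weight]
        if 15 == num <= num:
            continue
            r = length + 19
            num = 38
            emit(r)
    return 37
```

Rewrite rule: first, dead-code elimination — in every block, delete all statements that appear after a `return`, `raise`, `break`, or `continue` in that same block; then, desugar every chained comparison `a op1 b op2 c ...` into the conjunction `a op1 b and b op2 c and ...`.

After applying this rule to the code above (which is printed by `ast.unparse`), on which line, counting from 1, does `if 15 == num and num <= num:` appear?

12

Transformed code:
def op(length, r, weight, num):
    r = weight
    num = num + 32
    if length <= length and length >= 19:
        return 29
    length = weight + weight + (7 - r)
    for r in num:
        length += length
    num += record(17)
    for delta in r:
        weight = length[weight]
        if 15 == num and num <= num:
            continue
    return 37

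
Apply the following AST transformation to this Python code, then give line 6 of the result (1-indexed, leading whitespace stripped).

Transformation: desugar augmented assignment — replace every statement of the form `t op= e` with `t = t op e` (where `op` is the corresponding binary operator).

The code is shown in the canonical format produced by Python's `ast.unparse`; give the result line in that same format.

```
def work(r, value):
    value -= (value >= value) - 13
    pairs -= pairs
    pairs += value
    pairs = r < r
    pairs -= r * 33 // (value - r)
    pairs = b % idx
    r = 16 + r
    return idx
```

pairs = pairs - r * 33 // (value - r)

Transformed code:
def work(r, value):
    value = value - ((value >= value) - 13)
    pairs = pairs - pairs
    pairs = pairs + value
    pairs = r < r
    pairs = pairs - r * 33 // (value - r)
    pairs = b % idx
    r = 16 + r
    return idx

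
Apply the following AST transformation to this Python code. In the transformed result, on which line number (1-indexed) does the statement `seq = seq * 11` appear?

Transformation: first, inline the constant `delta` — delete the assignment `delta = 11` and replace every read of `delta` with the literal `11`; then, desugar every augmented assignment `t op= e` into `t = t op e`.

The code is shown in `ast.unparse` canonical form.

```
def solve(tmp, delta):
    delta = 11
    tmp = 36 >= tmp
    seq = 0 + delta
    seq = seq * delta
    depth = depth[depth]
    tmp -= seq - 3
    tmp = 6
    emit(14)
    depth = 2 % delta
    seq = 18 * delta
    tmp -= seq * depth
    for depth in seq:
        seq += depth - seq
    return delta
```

Transformed code:
def solve(tmp, delta):
    tmp = 36 >= tmp
    seq = 0 + 11
    seq = seq * 11
    depth = depth[depth]
    tmp = tmp - (seq - 3)
    tmp = 6
    emit(14)
    depth = 2 % 11
    seq = 18 * 11
    tmp = tmp - seq * depth
    for depth in seq:
        seq = seq + (depth - seq)
    return 11

4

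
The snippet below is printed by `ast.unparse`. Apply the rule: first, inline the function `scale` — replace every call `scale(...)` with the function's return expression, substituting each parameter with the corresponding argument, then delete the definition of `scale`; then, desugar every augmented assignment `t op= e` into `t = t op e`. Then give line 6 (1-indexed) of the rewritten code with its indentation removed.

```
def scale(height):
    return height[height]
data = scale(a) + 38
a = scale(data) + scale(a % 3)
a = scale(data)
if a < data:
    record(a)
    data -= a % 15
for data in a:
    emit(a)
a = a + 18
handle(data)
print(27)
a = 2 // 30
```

Transformed code:
data = a[a] + 38
a = data[data] + (a % 3)[a % 3]
a = data[data]
if a < data:
    record(a)
    data = data - a % 15
for data in a:
    emit(a)
a = a + 18
handle(data)
print(27)
a = 2 // 30

data = data - a % 15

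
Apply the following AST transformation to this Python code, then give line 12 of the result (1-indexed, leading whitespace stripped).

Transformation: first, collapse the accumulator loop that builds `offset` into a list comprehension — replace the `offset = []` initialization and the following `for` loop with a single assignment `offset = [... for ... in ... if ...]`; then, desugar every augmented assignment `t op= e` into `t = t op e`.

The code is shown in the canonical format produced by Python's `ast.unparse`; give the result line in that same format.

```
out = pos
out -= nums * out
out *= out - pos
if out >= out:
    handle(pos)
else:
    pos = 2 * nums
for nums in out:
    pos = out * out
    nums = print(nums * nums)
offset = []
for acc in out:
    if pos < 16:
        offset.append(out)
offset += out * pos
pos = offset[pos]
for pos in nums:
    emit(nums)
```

offset = offset + out * pos

Transformed code:
out = pos
out = out - nums * out
out = out * (out - pos)
if out >= out:
    handle(pos)
else:
    pos = 2 * nums
for nums in out:
    pos = out * out
    nums = print(nums * nums)
offset = [out for acc in out if pos < 16]
offset = offset + out * pos
pos = offset[pos]
for pos in nums:
    emit(nums)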